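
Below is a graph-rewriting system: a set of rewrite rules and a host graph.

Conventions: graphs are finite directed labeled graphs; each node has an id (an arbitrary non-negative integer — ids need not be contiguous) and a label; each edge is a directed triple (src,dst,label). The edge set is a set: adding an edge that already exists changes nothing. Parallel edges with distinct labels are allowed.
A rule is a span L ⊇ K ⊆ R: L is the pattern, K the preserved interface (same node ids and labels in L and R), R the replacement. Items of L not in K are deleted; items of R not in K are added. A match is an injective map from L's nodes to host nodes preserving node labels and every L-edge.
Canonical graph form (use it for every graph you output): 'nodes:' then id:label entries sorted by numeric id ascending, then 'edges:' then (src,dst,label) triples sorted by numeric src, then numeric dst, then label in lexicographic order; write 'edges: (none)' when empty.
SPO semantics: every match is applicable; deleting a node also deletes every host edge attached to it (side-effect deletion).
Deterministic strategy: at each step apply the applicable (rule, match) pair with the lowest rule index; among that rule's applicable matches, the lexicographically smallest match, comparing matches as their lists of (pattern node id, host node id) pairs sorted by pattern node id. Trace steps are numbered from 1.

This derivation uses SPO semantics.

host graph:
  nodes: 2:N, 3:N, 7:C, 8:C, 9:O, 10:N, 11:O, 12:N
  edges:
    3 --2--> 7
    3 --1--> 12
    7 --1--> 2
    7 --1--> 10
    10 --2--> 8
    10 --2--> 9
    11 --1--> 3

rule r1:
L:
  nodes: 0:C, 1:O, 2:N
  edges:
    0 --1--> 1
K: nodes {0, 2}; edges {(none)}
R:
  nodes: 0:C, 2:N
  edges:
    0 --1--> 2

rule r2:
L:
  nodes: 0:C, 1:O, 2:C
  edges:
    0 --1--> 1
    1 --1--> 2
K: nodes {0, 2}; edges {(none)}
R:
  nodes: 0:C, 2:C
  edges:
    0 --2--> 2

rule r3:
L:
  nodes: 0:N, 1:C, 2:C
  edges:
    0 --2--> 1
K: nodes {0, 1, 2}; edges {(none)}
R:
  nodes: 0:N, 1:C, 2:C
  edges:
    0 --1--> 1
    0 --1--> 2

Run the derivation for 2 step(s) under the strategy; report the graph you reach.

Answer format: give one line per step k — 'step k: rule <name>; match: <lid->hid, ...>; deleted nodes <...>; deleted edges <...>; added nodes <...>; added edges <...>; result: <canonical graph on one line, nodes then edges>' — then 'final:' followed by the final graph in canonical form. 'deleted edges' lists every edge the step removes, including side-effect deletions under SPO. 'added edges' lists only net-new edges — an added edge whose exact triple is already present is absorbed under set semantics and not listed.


step 1: rule r3; match: 0->3, 1->7, 2->8; deleted nodes (none); deleted edges (3,7,2); added nodes (none); added edges (3,7,1); (3,8,1); result: nodes: 2:N, 3:N, 7:C, 8:C, 9:O, 10:N, 11:O, 12:N edges: (3,7,1); (3,8,1); (3,12,1); (7,2,1); (7,10,1); (10,8,2); (10,9,2); (11,3,1)
step 2: rule r3; match: 0->10, 1->8, 2->7; deleted nodes (none); deleted edges (10,8,2); added nodes (none); added edges (10,7,1); (10,8,1); result: nodes: 2:N, 3:N, 7:C, 8:C, 9:O, 10:N, 11:O, 12:N edges: (3,7,1); (3,8,1); (3,12,1); (7,2,1); (7,10,1); (10,7,1); (10,8,1); (10,9,2); (11,3,1)
final:
nodes: 2:N, 3:N, 7:C, 8:C, 9:O, 10:N, 11:O, 12:N
edges: (3,7,1); (3,8,1); (3,12,1); (7,2,1); (7,10,1); (10,7,1); (10,8,1); (10,9,2); (11,3,1)


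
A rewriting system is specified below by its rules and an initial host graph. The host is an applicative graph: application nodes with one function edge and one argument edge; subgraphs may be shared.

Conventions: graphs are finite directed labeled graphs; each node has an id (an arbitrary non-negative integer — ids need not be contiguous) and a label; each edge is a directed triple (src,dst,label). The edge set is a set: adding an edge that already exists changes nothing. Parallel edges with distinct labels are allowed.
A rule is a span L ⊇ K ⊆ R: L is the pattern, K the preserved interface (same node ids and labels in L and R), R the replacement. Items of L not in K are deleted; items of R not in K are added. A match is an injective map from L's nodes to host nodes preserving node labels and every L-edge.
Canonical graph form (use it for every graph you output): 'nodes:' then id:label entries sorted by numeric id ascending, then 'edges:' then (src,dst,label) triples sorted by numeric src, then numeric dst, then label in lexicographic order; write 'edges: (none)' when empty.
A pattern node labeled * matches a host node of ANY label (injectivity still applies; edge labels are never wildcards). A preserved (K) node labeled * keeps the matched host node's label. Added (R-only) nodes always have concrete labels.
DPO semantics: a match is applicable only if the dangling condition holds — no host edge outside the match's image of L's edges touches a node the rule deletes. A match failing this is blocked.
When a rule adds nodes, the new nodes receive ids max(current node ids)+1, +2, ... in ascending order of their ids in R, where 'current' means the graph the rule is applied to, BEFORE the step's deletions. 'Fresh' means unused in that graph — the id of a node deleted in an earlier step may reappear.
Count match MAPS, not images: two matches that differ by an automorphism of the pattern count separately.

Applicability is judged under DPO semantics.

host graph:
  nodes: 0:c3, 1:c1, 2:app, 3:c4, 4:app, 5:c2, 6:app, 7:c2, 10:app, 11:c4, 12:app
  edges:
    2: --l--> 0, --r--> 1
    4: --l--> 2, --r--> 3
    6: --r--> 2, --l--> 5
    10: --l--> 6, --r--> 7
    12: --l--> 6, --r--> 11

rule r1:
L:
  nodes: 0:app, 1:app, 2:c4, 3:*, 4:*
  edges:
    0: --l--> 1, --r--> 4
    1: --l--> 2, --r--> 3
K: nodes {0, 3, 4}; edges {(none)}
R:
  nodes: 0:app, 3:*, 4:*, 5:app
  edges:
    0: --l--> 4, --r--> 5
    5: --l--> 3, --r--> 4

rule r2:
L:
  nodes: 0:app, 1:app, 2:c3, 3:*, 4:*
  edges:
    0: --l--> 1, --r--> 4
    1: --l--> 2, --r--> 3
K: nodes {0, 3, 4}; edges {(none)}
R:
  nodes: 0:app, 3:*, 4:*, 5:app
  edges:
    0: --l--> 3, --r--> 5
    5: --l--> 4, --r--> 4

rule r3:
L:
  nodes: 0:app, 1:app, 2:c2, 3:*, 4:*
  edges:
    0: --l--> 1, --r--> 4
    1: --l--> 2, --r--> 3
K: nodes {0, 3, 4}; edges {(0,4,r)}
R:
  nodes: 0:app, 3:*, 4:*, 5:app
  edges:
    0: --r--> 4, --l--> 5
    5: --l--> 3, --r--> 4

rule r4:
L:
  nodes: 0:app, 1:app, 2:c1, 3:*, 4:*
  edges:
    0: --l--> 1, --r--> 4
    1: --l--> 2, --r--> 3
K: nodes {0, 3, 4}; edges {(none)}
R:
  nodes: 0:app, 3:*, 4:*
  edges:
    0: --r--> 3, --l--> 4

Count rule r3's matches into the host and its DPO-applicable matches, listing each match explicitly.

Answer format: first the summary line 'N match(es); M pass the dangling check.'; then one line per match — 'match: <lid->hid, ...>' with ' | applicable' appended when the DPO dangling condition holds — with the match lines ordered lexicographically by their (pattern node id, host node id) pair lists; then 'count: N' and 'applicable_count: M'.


2 match(es); 0 pass the dangling check.
match: 0->10, 1->6, 2->5, 3->2, 4->7
match: 0->12, 1->6, 2->5, 3->2, 4->11
count: 2
applicable_count: 0


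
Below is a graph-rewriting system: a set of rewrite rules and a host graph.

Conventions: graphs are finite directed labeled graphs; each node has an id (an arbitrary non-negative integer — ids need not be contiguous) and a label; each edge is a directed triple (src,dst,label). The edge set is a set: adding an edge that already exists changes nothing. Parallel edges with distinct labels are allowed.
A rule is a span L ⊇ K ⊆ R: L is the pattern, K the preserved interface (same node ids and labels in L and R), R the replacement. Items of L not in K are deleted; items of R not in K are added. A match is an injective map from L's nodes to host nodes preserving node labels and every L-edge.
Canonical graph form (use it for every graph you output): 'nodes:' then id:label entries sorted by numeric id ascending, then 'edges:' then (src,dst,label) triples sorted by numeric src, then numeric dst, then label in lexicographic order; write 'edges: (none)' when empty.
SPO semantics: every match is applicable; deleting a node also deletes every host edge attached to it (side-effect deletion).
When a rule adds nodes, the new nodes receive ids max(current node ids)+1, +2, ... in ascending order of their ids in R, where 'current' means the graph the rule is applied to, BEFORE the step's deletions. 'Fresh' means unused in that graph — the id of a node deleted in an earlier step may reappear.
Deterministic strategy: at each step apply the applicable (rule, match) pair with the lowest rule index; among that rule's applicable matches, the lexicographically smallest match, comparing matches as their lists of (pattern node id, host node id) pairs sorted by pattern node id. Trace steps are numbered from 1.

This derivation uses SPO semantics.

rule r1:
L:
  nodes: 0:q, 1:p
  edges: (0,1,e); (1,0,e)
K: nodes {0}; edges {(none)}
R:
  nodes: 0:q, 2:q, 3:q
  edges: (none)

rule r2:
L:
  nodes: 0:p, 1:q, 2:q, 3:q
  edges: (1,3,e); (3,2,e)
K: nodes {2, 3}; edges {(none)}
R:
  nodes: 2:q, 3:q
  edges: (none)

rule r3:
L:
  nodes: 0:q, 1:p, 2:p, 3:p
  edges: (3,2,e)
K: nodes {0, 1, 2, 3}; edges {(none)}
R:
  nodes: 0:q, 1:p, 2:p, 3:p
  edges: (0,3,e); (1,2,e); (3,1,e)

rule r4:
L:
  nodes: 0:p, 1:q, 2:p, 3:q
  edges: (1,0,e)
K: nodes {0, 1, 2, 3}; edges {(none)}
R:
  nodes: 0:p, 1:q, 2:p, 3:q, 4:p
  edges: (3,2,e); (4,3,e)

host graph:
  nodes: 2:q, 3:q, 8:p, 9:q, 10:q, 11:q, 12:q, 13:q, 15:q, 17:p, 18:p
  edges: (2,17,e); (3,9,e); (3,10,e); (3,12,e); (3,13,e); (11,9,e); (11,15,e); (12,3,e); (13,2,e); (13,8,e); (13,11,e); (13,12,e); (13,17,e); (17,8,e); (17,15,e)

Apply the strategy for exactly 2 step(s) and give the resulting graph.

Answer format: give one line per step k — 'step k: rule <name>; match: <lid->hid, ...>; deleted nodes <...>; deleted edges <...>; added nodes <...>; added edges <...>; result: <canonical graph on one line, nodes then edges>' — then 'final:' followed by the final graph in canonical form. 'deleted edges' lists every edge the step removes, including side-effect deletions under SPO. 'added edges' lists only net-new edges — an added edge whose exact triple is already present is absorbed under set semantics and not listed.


step 1: rule r2; match: 0->8, 1->3, 2->2, 3->13; deleted nodes 3, 8; deleted edges (3,9,e); (3,10,e); (3,12,e); (3,13,e); (12,3,e); (13,2,e); (13,8,e); (17,8,e); added nodes (none); added edges (none); result: nodes: 2:q, 9:q, 10:q, 11:q, 12:q, 13:q, 15:q, 17:p, 18:p edges: (2,17,e); (11,9,e); (11,15,e); (13,11,e); (13,12,e); (13,17,e); (17,15,e)
step 2: rule r2; match: 0->17, 1->13, 2->9, 3->11; deleted nodes 13, 17; deleted edges (2,17,e); (11,9,e); (13,11,e); (13,12,e); (13,17,e); (17,15,e); added nodes (none); added edges (none); result: nodes: 2:q, 9:q, 10:q, 11:q, 12:q, 15:q, 18:p edges: (11,15,e)
final:
nodes: 2:q, 9:q, 10:q, 11:q, 12:q, 15:q, 18:p
edges: (11,15,e)


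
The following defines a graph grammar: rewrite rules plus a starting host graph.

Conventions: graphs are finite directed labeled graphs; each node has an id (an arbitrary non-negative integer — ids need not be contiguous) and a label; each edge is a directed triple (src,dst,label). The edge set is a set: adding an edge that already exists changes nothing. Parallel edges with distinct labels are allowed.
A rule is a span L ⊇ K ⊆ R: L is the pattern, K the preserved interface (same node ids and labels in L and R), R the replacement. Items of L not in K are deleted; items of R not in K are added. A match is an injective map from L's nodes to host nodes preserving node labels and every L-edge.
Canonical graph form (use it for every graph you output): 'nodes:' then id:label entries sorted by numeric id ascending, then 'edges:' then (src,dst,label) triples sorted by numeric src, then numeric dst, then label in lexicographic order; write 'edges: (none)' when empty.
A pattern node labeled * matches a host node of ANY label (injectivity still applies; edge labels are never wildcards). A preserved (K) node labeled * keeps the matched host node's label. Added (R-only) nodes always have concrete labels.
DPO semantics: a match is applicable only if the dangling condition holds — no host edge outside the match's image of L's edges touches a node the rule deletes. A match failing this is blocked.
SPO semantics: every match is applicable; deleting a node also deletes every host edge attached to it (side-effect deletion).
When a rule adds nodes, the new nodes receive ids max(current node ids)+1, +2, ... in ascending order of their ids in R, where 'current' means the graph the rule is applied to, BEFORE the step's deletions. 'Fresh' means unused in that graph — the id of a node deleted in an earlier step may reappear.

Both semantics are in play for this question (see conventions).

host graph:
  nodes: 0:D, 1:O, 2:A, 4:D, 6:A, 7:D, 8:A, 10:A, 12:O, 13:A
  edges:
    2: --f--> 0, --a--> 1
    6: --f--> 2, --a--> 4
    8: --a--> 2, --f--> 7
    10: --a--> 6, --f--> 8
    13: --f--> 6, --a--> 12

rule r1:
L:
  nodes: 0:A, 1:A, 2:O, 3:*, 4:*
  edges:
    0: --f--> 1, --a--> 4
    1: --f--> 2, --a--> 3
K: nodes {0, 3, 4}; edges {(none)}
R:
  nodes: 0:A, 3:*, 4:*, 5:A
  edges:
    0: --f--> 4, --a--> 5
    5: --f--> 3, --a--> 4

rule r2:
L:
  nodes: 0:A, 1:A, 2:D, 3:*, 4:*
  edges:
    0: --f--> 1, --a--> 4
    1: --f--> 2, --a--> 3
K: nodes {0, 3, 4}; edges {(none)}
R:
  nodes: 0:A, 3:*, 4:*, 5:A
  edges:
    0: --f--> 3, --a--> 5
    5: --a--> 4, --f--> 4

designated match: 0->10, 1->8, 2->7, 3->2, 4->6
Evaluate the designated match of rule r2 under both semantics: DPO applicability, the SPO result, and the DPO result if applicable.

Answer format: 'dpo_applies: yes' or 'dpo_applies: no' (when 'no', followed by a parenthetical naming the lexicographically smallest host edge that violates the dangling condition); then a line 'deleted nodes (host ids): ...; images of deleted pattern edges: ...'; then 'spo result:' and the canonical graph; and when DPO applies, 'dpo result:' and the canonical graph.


dpo_applies: yes
deleted nodes (host ids): 7, 8; images of deleted pattern edges: (8,2,a); (8,7,f); (10,6,a); (10,8,f)
spo result:
nodes: 0:D, 1:O, 2:A, 4:D, 6:A, 10:A, 12:O, 13:A, 14:A
edges: (2,0,f); (2,1,a); (6,2,f); (6,4,a); (10,2,f); (10,14,a); (13,6,f); (13,12,a); (14,6,a); (14,6,f)
dpo result:
nodes: 0:D, 1:O, 2:A, 4:D, 6:A, 10:A, 12:O, 13:A, 14:A
edges: (2,0,f); (2,1,a); (6,2,f); (6,4,a); (10,2,f); (10,14,a); (13,6,f); (13,12,a); (14,6,a); (14,6,f)


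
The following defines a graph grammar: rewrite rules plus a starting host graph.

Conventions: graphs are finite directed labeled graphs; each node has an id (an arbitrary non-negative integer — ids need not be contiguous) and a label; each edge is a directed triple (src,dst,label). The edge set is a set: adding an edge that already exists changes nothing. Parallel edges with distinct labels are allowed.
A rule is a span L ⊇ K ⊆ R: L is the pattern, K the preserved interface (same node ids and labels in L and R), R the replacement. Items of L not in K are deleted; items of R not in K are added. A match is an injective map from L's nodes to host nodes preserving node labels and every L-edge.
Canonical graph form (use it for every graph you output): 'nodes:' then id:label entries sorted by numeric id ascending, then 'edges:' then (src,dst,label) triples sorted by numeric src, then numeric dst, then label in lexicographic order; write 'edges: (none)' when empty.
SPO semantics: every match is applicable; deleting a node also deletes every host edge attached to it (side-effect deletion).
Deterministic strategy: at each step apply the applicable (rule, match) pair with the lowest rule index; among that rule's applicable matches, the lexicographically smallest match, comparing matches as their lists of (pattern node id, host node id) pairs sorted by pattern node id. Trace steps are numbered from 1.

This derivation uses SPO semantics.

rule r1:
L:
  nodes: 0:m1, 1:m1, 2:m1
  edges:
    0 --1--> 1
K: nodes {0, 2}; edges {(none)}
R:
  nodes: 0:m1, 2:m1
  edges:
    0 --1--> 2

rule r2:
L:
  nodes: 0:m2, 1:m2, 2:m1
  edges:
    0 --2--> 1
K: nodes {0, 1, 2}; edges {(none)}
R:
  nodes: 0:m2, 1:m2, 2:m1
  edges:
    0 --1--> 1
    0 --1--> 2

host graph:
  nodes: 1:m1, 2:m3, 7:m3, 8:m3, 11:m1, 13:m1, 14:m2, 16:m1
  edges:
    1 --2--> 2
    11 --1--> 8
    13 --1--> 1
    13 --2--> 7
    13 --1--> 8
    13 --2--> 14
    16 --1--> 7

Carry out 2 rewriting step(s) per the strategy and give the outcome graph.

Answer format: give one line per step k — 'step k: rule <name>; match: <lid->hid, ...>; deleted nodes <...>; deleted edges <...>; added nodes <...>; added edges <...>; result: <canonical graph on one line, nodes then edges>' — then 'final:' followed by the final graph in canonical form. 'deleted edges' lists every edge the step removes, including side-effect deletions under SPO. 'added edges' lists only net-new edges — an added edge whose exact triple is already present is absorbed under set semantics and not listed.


step 1: rule r1; match: 0->13, 1->1, 2->11; deleted nodes 1; deleted edges (1,2,2); (13,1,1); added nodes (none); added edges (13,11,1); result: nodes: 2:m3, 7:m3, 8:m3, 11:m1, 13:m1, 14:m2, 16:m1 edges: (11,8,1); (13,7,2); (13,8,1); (13,11,1); (13,14,2); (16,7,1)
step 2: rule r1; match: 0->13, 1->11, 2->16; deleted nodes 11; deleted edges (11,8,1); (13,11,1); added nodes (none); added edges (13,16,1); result: nodes: 2:m3, 7:m3, 8:m3, 13:m1, 14:m2, 16:m1 edges: (13,7,2); (13,8,1); (13,14,2); (13,16,1); (16,7,1)
final:
nodes: 2:m3, 7:m3, 8:m3, 13:m1, 14:m2, 16:m1
edges: (13,7,2); (13,8,1); (13,14,2); (13,16,1); (16,7,1)


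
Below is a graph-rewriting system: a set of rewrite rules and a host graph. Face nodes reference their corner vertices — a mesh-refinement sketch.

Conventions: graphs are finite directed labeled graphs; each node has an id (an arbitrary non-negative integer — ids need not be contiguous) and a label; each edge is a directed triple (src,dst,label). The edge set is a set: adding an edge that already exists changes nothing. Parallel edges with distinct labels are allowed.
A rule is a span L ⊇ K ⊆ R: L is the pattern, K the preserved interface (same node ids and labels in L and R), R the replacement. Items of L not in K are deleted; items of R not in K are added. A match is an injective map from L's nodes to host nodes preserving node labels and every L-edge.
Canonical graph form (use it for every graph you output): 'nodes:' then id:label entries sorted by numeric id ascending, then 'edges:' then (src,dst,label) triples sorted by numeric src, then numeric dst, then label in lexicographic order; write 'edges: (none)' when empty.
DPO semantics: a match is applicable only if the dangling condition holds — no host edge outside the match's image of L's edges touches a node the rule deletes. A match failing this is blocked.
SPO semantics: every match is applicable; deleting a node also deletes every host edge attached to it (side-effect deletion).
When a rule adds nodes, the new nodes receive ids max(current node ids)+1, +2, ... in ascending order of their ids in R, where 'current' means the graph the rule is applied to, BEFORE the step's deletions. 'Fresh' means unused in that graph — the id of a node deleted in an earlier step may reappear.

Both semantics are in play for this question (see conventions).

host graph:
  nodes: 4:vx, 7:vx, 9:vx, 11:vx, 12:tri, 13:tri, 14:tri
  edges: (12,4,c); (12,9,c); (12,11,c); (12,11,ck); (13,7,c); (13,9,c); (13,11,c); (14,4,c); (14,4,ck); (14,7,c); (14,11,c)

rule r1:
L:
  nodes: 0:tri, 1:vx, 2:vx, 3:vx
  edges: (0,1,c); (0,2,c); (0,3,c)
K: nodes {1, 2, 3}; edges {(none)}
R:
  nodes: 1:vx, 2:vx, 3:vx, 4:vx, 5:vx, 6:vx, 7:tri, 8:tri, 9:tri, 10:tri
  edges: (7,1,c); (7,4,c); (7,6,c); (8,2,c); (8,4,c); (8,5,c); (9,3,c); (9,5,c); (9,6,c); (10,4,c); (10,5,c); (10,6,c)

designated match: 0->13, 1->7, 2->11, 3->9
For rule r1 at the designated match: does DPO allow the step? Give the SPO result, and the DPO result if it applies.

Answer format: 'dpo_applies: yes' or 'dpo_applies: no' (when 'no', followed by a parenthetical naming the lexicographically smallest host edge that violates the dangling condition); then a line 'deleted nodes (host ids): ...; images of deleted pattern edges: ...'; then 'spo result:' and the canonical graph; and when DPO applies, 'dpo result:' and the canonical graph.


dpo_applies: yes
deleted nodes (host ids): 13; images of deleted pattern edges: (13,7,c); (13,9,c); (13,11,c)
spo result:
nodes: 4:vx, 7:vx, 9:vx, 11:vx, 12:tri, 14:tri, 15:vx, 16:vx, 17:vx, 18:tri, 19:tri, 20:tri, 21:tri
edges: (12,4,c); (12,9,c); (12,11,c); (12,11,ck); (14,4,c); (14,4,ck); (14,7,c); (14,11,c); (18,7,c); (18,15,c); (18,17,c); (19,11,c); (19,15,c); (19,16,c); (20,9,c); (20,16,c); (20,17,c); (21,15,c); (21,16,c); (21,17,c)
dpo result:
nodes: 4:vx, 7:vx, 9:vx, 11:vx, 12:tri, 14:tri, 15:vx, 16:vx, 17:vx, 18:tri, 19:tri, 20:tri, 21:tri
edges: (12,4,c); (12,9,c); (12,11,c); (12,11,ck); (14,4,c); (14,4,ck); (14,7,c); (14,11,c); (18,7,c); (18,15,c); (18,17,c); (19,11,c); (19,15,c); (19,16,c); (20,9,c); (20,16,c); (20,17,c); (21,15,c); (21,16,c); (21,17,c)


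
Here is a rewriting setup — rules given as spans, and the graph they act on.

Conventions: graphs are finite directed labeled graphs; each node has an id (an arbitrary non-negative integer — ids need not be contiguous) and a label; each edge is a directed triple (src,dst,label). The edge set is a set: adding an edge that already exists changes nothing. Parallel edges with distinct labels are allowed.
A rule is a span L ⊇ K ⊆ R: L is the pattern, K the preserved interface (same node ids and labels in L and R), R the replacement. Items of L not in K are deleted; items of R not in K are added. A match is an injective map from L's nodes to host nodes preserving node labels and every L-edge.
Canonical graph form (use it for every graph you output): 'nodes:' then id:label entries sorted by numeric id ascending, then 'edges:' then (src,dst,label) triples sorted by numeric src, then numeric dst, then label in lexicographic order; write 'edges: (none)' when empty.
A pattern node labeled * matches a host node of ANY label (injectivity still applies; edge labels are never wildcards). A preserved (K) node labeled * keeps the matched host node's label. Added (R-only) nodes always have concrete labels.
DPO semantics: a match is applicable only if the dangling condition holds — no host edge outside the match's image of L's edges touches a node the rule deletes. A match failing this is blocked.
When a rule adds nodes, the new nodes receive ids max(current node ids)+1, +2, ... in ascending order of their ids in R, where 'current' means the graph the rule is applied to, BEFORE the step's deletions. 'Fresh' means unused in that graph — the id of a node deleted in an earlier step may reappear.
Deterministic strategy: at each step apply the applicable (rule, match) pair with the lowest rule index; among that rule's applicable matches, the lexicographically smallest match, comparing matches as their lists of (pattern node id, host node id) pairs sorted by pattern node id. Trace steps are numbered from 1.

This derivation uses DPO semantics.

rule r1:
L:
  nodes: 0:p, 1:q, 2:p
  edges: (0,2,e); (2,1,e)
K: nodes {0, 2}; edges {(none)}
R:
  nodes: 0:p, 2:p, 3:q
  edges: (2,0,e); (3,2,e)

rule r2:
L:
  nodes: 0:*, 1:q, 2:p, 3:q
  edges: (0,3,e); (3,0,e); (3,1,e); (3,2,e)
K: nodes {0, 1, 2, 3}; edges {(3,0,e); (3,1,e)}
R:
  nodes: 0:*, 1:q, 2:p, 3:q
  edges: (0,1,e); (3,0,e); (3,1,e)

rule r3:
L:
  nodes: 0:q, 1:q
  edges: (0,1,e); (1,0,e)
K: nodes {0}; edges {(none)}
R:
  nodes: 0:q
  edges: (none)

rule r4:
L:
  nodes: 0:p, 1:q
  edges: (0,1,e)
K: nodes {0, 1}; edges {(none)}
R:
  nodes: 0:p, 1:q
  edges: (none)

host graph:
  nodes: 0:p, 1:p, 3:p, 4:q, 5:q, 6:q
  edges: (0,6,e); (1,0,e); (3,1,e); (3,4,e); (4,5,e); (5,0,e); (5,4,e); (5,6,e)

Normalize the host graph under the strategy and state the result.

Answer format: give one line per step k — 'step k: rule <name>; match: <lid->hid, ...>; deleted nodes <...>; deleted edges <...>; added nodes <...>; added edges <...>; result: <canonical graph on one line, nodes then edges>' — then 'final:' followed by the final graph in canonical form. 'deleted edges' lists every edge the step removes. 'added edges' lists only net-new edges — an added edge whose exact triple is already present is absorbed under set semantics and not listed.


step 1: rule r2; match: 0->4, 1->6, 2->0, 3->5; deleted nodes (none); deleted edges (4,5,e); (5,0,e); added nodes (none); added edges (4,6,e); result: nodes: 0:p, 1:p, 3:p, 4:q, 5:q, 6:q edges: (0,6,e); (1,0,e); (3,1,e); (3,4,e); (4,6,e); (5,4,e); (5,6,e)
step 2: rule r4; match: 0->0, 1->6; deleted nodes (none); deleted edges (0,6,e); added nodes (none); added edges (none); result: nodes: 0:p, 1:p, 3:p, 4:q, 5:q, 6:q edges: (1,0,e); (3,1,e); (3,4,e); (4,6,e); (5,4,e); (5,6,e)
step 3: rule r4; match: 0->3, 1->4; deleted nodes (none); deleted edges (3,4,e); added nodes (none); added edges (none); result: nodes: 0:p, 1:p, 3:p, 4:q, 5:q, 6:q edges: (1,0,e); (3,1,e); (4,6,e); (5,4,e); (5,6,e)
final:
nodes: 0:p, 1:p, 3:p, 4:q, 5:q, 6:q
edges: (1,0,e); (3,1,e); (4,6,e); (5,4,e); (5,6,e)


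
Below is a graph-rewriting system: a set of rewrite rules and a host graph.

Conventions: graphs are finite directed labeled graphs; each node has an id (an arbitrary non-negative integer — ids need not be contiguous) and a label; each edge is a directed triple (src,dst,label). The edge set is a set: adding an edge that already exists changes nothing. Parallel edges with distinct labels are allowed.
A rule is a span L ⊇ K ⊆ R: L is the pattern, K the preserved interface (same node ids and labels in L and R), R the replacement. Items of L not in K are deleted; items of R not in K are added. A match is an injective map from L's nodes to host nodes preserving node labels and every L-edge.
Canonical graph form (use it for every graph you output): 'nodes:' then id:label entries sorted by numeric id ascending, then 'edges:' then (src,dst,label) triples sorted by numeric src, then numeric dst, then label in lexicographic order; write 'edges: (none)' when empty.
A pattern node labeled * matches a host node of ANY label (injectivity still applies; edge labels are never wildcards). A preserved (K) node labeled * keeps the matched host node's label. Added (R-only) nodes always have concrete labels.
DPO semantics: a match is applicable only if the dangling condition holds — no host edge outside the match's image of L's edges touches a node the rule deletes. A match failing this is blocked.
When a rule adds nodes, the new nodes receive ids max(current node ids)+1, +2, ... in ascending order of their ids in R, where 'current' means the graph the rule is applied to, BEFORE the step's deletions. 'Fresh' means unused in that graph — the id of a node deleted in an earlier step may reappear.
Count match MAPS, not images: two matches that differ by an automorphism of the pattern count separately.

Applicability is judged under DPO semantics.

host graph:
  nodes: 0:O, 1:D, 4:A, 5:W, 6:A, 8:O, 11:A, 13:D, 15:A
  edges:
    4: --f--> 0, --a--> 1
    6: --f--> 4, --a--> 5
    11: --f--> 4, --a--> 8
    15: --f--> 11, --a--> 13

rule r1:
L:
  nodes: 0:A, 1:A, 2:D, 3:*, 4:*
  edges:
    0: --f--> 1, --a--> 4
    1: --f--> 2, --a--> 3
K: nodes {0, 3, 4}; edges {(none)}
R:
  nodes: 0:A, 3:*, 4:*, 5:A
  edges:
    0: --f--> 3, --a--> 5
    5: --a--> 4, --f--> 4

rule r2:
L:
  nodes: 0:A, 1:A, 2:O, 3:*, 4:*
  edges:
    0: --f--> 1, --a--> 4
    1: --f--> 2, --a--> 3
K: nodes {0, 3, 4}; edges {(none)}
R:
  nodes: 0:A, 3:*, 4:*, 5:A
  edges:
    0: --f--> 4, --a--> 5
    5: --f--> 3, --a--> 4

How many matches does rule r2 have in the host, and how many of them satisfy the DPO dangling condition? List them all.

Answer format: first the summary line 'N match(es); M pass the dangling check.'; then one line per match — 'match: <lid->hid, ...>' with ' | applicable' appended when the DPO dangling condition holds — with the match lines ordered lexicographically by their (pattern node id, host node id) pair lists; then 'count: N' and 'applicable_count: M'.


2 match(es); 0 pass the dangling check.
match: 0->6, 1->4, 2->0, 3->1, 4->5
match: 0->11, 1->4, 2->0, 3->1, 4->8
count: 2
applicable_count: 0


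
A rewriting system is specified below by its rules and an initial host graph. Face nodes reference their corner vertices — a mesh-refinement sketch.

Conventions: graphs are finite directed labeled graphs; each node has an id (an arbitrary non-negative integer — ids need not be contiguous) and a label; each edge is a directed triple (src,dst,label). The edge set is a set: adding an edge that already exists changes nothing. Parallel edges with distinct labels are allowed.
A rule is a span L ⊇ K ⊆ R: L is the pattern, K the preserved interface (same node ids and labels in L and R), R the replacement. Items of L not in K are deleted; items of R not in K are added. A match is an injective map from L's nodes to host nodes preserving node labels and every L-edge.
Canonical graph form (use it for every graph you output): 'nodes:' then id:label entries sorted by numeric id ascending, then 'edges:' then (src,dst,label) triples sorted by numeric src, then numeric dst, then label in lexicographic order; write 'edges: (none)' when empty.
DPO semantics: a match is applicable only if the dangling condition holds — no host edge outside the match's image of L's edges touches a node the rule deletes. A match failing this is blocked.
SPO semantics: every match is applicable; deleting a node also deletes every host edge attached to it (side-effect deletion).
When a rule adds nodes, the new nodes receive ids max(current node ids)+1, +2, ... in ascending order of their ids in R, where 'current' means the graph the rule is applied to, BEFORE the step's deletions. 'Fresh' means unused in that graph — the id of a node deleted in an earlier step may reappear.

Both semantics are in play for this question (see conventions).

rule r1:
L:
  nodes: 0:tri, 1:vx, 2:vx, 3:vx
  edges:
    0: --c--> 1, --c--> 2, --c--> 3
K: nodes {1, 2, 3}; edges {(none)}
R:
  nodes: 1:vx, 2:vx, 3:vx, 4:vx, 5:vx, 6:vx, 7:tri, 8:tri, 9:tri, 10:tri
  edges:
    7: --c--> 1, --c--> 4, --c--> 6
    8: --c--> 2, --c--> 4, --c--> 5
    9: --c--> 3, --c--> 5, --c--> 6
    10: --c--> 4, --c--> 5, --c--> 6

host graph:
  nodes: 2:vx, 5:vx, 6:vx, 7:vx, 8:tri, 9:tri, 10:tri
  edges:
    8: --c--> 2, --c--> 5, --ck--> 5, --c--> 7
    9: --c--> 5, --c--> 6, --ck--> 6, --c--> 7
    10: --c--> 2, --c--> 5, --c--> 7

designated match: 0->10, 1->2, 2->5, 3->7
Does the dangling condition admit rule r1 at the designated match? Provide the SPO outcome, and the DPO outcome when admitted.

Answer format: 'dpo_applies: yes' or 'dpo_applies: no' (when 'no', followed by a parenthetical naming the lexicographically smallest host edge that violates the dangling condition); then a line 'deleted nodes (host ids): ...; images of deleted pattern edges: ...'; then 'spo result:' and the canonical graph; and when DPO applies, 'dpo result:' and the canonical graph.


dpo_applies: yes
deleted nodes (host ids): 10; images of deleted pattern edges: (10,2,c); (10,5,c); (10,7,c)
spo result:
nodes: 2:vx, 5:vx, 6:vx, 7:vx, 8:tri, 9:tri, 11:vx, 12:vx, 13:vx, 14:tri, 15:tri, 16:tri, 17:tri
edges: (8,2,c); (8,5,c); (8,5,ck); (8,7,c); (9,5,c); (9,6,c); (9,6,ck); (9,7,c); (14,2,c); (14,11,c); (14,13,c); (15,5,c); (15,11,c); (15,12,c); (16,7,c); (16,12,c); (16,13,c); (17,11,c); (17,12,c); (17,13,c)
dpo result:
nodes: 2:vx, 5:vx, 6:vx, 7:vx, 8:tri, 9:tri, 11:vx, 12:vx, 13:vx, 14:tri, 15:tri, 16:tri, 17:tri
edges: (8,2,c); (8,5,c); (8,5,ck); (8,7,c); (9,5,c); (9,6,c); (9,6,ck); (9,7,c); (14,2,c); (14,11,c); (14,13,c); (15,5,c); (15,11,c); (15,12,c); (16,7,c); (16,12,c); (16,13,c); (17,11,c); (17,12,c); (17,13,c)


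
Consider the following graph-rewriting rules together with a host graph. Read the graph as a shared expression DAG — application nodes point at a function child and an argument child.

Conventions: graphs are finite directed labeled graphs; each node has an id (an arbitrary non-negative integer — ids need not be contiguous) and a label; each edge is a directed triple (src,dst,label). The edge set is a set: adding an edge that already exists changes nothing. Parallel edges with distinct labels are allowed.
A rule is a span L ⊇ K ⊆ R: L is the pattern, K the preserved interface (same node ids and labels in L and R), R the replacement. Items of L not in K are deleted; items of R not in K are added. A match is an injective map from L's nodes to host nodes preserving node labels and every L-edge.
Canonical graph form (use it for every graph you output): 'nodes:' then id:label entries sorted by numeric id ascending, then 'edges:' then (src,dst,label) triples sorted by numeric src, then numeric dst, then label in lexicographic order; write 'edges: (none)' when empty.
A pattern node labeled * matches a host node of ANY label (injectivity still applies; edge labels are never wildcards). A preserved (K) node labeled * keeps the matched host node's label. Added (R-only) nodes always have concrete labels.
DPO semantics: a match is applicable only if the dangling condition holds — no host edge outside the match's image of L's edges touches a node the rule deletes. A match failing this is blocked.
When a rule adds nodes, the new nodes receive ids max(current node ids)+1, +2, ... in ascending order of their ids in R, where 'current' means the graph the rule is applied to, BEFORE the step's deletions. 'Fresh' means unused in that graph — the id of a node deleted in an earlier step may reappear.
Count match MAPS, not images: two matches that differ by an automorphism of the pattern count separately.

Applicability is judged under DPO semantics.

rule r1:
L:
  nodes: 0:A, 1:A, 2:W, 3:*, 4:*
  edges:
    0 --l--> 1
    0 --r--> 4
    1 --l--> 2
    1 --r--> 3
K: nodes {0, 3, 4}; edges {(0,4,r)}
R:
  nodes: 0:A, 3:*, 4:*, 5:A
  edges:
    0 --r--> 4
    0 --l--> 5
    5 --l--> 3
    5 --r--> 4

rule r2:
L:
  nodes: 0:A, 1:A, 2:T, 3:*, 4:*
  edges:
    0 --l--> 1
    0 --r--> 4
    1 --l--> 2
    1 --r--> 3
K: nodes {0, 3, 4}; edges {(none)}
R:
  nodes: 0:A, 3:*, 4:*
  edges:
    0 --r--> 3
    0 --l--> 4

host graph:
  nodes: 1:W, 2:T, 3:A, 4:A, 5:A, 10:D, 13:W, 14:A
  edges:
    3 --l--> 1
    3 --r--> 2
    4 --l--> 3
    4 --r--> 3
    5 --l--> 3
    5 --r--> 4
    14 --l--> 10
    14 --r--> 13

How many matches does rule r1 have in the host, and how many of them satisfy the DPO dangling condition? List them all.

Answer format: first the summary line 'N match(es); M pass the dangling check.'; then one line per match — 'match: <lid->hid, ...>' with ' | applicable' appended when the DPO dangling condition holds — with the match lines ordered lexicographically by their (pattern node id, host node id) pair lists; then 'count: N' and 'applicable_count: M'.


1 match(es); 0 pass the dangling check.
match: 0->5, 1->3, 2->1, 3->2, 4->4
count: 1
applicable_count: 0


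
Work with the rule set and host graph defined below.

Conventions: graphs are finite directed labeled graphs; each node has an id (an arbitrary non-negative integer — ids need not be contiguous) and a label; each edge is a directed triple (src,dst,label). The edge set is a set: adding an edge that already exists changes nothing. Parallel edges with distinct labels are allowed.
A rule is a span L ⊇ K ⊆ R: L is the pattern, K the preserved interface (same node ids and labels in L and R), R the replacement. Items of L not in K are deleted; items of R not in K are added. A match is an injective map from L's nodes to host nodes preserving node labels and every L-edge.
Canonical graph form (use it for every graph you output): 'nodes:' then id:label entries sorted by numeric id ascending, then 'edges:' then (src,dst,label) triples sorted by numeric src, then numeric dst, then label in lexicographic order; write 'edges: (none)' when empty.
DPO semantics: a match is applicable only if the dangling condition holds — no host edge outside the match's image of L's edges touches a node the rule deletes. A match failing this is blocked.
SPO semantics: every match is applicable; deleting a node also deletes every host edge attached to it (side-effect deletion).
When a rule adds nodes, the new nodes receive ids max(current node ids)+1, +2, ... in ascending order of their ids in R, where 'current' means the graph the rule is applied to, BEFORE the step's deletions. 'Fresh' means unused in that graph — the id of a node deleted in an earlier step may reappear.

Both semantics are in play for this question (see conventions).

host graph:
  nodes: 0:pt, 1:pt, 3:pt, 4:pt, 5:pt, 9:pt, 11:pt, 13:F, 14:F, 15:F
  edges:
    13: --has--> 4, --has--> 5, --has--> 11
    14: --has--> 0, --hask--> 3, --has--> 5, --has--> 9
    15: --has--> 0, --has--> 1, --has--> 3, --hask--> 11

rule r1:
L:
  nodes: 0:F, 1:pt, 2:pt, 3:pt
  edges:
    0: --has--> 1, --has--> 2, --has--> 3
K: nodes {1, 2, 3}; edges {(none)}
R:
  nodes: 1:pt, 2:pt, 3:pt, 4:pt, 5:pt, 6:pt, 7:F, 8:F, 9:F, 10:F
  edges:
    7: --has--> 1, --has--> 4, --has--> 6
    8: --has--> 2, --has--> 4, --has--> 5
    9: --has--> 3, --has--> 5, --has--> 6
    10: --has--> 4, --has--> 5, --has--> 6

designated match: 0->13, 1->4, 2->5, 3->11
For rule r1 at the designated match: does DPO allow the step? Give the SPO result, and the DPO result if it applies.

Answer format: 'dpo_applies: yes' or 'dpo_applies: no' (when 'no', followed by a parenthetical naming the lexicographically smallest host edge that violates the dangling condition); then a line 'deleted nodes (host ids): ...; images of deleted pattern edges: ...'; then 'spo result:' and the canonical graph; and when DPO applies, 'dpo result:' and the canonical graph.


dpo_applies: yes
deleted nodes (host ids): 13; images of deleted pattern edges: (13,4,has); (13,5,has); (13,11,has)
spo result:
nodes: 0:pt, 1:pt, 3:pt, 4:pt, 5:pt, 9:pt, 11:pt, 14:F, 15:F, 16:pt, 17:pt, 18:pt, 19:F, 20:F, 21:F, 22:F
edges: (14,0,has); (14,3,hask); (14,5,has); (14,9,has); (15,0,has); (15,1,has); (15,3,has); (15,11,hask); (19,4,has); (19,16,has); (19,18,has); (20,5,has); (20,16,has); (20,17,has); (21,11,has); (21,17,has); (21,18,has); (22,16,has); (22,17,has); (22,18,has)
dpo result:
nodes: 0:pt, 1:pt, 3:pt, 4:pt, 5:pt, 9:pt, 11:pt, 14:F, 15:F, 16:pt, 17:pt, 18:pt, 19:F, 20:F, 21:F, 22:F
edges: (14,0,has); (14,3,hask); (14,5,has); (14,9,has); (15,0,has); (15,1,has); (15,3,has); (15,11,hask); (19,4,has); (19,16,has); (19,18,has); (20,5,has); (20,16,has); (20,17,has); (21,11,has); (21,17,has); (21,18,has); (22,16,has); (22,17,has); (22,18,has)


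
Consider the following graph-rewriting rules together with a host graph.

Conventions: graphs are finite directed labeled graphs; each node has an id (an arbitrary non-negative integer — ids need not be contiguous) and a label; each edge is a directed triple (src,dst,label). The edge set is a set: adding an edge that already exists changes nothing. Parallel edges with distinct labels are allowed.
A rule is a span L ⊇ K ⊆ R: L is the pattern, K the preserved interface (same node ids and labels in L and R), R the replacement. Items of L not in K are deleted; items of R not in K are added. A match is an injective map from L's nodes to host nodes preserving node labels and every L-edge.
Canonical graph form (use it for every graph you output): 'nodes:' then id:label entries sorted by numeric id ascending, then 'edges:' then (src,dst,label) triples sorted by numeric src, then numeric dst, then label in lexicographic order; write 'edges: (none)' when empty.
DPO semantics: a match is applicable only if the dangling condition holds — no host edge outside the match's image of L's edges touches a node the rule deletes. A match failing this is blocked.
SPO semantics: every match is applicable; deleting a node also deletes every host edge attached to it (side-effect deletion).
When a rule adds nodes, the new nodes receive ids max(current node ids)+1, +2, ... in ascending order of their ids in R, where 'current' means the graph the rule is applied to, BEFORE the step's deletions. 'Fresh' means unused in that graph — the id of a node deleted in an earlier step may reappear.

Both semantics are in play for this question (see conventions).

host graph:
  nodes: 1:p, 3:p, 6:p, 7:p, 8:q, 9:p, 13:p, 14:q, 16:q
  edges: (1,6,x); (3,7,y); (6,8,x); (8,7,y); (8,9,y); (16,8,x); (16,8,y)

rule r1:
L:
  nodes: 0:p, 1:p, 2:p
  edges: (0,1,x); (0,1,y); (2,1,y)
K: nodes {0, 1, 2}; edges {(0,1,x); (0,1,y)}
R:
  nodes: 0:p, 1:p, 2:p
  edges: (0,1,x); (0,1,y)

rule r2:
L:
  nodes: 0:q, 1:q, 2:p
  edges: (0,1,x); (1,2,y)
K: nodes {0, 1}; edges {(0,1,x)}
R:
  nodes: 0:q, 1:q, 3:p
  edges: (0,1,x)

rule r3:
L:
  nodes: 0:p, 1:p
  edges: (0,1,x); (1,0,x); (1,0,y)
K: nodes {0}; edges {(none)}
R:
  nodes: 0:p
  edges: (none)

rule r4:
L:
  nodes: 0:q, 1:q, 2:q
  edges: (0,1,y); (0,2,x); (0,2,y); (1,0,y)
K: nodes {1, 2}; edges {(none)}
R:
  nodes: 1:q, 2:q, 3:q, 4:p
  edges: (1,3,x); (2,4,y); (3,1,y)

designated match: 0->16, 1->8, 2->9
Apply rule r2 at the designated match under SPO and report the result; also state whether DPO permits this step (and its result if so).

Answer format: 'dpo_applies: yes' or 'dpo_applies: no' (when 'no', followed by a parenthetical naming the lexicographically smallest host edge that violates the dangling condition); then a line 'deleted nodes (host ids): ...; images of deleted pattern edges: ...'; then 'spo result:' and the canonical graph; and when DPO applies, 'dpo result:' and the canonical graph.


dpo_applies: yes
deleted nodes (host ids): 9; images of deleted pattern edges: (8,9,y)
spo result:
nodes: 1:p, 3:p, 6:p, 7:p, 8:q, 13:p, 14:q, 16:q, 17:p
edges: (1,6,x); (3,7,y); (6,8,x); (8,7,y); (16,8,x); (16,8,y)
dpo result:
nodes: 1:p, 3:p, 6:p, 7:p, 8:q, 13:p, 14:q, 16:q, 17:p
edges: (1,6,x); (3,7,y); (6,8,x); (8,7,y); (16,8,x); (16,8,y)
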